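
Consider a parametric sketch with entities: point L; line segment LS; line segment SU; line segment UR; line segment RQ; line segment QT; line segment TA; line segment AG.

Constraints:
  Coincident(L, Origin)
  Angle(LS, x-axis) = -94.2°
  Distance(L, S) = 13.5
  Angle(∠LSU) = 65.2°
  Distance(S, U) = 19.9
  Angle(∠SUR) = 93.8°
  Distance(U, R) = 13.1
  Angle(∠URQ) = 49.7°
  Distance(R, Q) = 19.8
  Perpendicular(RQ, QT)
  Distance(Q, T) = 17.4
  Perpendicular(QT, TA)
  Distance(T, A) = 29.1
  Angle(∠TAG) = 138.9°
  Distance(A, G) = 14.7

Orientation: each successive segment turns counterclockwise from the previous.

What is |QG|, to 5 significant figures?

40.915

L is at the origin; LS runs at -94.2° with length 13.5, so S = (-0.98872, -13.464). ∠LSU = 65.2° gives SU at 20.600° from the x-axis; with |SU| = 19.9, U = (17.639, -6.4621). ∠SUR = 93.8° gives UR at 106.80° from the x-axis; with |UR| = 13.1, R = (13.853, 6.0788). ∠URQ = 49.7° gives RQ at -122.90° from the x-axis; with |RQ| = 19.8, Q = (3.0977, -10.546). RQ ⟂ QT, so QT runs at -32.900°; with |QT| = 17.4, T = (17.707, -19.997). The perpendicularity gives TA at right angles to QT, so TA runs at 57.100°; with |TA| = 29.1, A = (33.513, 4.4360). ∠TAG = 138.9° gives AG at 98.200° from the x-axis; with |AG| = 14.7, G = (31.417, 18.986). Then |QG| = |G − Q| = 40.915.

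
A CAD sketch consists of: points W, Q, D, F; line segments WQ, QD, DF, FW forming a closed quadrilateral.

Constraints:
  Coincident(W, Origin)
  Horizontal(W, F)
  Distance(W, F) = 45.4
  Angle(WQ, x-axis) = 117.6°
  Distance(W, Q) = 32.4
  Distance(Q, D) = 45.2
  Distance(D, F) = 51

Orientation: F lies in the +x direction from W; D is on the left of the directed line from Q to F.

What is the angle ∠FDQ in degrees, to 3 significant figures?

87.9°

W is at the origin; WF is horizontal with |WF| = 45.4 and F in +x, so F = (45.4, 0). WQ runs at 117.6° with |WQ| = 32.4, so Q = (-15.0, 28.7). D is determined by |QD| = 45.2 and |DF| = 51.0 together: it lies at the intersection of circle(Q, 45.2) and circle(F, 51.0). With |QF| = 66.9, the foot of the radical line on QF is 29.3 from Q and the perpendicular offset is √(45.2² − 29.3²) = 34.4. Taking the left-of-QF solution: D = (26.2, 47.3).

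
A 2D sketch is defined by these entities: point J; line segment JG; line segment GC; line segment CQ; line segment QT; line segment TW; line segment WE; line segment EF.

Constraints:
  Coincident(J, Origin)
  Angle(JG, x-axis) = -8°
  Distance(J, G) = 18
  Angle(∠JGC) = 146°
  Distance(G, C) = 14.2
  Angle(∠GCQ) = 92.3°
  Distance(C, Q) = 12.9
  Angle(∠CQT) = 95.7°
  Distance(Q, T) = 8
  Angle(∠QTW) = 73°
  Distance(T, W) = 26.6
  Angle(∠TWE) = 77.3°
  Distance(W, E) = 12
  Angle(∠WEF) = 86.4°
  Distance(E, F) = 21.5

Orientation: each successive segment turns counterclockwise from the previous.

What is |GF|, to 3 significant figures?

17.4

∠TWE = 77.3° gives WE at 47.7° from the x-axis; with |WE| = 12.0, E = (41.1, 0.146). ∠WEF = 86.4° gives EF at 141° from the x-axis; with |EF| = 21.5, F = (24.3, 13.6). Then |GF| = |F − G| = 17.4.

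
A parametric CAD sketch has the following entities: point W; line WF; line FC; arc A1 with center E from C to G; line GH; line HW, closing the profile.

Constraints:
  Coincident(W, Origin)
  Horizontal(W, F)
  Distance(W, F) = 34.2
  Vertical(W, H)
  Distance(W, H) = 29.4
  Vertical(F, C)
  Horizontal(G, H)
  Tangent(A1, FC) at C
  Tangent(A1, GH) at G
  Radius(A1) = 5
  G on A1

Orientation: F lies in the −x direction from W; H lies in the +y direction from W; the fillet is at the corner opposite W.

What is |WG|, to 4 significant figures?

41.44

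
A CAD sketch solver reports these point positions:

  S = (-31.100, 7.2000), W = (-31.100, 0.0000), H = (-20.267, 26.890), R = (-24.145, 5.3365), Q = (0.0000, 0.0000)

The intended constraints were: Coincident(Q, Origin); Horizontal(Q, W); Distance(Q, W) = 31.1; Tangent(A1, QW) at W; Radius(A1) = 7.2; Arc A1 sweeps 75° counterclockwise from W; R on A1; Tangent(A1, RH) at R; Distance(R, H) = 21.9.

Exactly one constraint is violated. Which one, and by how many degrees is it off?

Tangent(A1, RH) at R — off by 4.80°.

Q = (0.00, 0.00) ✓; Q.y = 0.00, W.y = 0.00 ✓; |QW| = 31.10 ✓; ∠(SW, WQ) = 90.00° ✓; |SW| = 7.200 ✓; bearing(S→R) − bearing(S→W) = 75.00° ✓; |SR| = 7.200 ✓; ∠(SR, RH) = 85.20° ✗; |RH| = 21.90 ✓.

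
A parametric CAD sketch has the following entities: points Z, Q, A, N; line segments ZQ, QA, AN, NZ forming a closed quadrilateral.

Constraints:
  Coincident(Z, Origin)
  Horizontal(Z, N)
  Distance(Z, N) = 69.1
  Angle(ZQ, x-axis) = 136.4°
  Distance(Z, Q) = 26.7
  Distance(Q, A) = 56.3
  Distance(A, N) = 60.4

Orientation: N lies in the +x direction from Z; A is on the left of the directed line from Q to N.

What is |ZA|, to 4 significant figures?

54.71

Z is at the origin; Z and N share the same y with |ZN| = 69.1 and N in +x, so N = (69.1, 0). ZQ runs at 136.4° with |ZQ| = 26.7, so Q = (-19.34, 18.41). A is determined by |QA| = 56.3 and |AN| = 60.4 together: it lies at the intersection of circle(Q, 56.3) and circle(N, 60.4). With |QN| = 90.33, the foot of the radical line on QN is 42.52 from Q and the perpendicular offset is √(56.3² − 42.52²) = 36.90. Taking the left-of-QN solution: A = (29.81, 45.88).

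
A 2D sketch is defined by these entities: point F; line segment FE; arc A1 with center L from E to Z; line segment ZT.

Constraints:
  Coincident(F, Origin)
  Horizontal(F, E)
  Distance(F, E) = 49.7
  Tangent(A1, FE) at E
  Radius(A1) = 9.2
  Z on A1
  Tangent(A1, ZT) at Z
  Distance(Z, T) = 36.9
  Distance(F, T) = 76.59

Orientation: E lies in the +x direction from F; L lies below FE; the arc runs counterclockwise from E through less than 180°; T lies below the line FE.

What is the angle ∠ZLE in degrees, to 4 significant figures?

122.5°

F is at the origin; F and E share the same y with |FE| = 49.7 and E on the +x side, so E = (49.70, 0.000). Since A1 is tangent to FE there, LE ⟂ FE, so L = E + (0, -9.2) = (49.70, -9.200). Since LZ ⟂ ZT (tangency), |LT| = √(9.2² + 36.9²) = 38.03 regardless of where Z sits on A1. So T lies on both circle(F, 76.59) and circle(L, 38.03); the below-FE intersection is T = (61.79, -45.26). Z is the foot of the tangent from T: Z = (41.94, -14.15).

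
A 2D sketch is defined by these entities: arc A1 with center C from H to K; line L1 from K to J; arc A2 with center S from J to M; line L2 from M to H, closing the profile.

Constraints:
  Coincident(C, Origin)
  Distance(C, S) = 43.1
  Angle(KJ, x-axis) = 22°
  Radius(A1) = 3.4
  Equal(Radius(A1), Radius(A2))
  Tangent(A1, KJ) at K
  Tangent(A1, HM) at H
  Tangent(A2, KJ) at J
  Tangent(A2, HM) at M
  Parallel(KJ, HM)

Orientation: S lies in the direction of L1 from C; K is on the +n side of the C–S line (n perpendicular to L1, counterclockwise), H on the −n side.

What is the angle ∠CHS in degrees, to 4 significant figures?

85.49°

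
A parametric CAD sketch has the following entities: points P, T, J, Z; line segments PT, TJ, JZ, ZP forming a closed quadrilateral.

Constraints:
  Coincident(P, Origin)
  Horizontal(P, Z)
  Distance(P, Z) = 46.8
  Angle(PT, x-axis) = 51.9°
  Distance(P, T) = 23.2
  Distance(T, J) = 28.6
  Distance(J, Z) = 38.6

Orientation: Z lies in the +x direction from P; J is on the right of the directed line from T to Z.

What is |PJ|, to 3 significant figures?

13.7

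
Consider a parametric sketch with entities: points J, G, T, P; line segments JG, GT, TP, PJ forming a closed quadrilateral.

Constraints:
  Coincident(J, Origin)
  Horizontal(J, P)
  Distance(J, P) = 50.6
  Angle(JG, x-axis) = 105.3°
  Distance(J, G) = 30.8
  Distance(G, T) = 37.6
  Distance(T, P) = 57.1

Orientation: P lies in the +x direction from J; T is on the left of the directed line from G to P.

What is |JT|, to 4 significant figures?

55.39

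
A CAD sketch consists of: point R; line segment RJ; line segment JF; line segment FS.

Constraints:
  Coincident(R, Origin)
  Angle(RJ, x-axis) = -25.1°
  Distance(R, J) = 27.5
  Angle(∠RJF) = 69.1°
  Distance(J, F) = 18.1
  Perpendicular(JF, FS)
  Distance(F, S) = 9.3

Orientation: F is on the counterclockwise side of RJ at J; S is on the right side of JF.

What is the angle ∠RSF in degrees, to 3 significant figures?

13.3°

R is at the origin; RJ runs at -25.1° with length 27.5, so J = 27.5·(cos -25.1°, sin -25.1°) = (24.9, -11.7). ∠RJF = 69.1°, so JF runs at -25.1° + (180° − 69.1°) = 85.8° from the x-axis; with |JF| = 18.1, F = J + 18.1·(cos 85.8°, sin 85.8°) = (26.2, 6.39). The perpendicularity gives FS at right angles to JF; with |FS| = 9.3 on the right of JF, S = F + 9.3·(0.997, -0.0732) = (35.5, 5.70). Then cos ∠RSF = SR·SF / (|SR||SF|), giving 13.3°.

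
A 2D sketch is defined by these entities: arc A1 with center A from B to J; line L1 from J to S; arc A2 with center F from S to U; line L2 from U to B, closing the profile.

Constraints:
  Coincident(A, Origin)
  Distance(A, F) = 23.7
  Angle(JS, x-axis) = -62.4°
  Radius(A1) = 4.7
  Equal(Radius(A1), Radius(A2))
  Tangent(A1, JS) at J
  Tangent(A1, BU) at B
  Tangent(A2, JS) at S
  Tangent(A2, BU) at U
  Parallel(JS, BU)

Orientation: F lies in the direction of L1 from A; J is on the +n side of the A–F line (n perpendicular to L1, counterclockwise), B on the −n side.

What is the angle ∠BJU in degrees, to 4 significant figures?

68.37°

The slot axis is L1's direction at -62.4°, so u = (cos -62.4°, sin -62.4°) = (0.4633, -0.8862) and n = (−sin -62.4°, cos -62.4°) = (0.8862, 0.4633). A is at the origin and F lies 23.7 along u from A, so F = 23.7·u = (10.98, -21.00). Tangency of A1 to both parallel lines with radius 4.7 puts J and B at A ± 4.7·n: J = (4.165, 2.177), B = (-4.165, -2.177). Equal radii place S and U the same way about F: S = F + 4.7·n = (15.15, -18.83), U = F − 4.7·n = (6.815, -23.18). Then cos ∠BJU = JB·JU / (|JB||JU|), giving 68.37°.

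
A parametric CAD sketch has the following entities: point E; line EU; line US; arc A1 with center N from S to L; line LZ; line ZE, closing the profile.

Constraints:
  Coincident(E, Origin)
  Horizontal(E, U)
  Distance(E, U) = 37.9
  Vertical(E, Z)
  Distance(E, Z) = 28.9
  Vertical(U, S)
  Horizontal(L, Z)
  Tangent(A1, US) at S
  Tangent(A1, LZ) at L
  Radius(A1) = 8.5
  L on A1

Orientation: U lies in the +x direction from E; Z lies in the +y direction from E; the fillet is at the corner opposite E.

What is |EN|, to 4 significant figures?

35.78

EZ is vertical with |EZ| = 28.9 and Z on the +y side, so Z = (0.000, 28.90). The virtual corner opposite E is at (37.90, 28.90). Since A1 is tangent to US there, NS ⟂ US and since A1 is tangent to LZ there, NL ⟂ LZ, with radius 8.5, so the center N sits 8.5 in from both sides at N = (29.40, 20.40). Then |EN| = |N − E| = 35.78.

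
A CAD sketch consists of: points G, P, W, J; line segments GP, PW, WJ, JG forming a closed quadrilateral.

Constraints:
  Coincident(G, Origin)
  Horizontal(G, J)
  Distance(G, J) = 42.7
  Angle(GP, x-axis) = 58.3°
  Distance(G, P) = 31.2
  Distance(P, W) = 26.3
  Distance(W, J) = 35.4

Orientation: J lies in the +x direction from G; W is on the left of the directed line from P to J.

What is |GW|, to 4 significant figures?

54.28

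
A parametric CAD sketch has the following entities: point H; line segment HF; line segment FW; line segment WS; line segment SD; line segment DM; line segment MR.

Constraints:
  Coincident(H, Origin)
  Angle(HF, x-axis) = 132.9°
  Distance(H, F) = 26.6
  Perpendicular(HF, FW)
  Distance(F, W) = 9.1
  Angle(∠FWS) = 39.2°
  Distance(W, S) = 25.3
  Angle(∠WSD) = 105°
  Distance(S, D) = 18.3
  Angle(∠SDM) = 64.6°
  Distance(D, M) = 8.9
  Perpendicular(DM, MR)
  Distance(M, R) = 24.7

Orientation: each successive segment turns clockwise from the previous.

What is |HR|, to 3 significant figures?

6.90

∠SDM = 64.6° gives DM at 71.7° from the x-axis; with |DM| = 8.9, M = (-30.3, 6.81). DM is perpendicular to MR, so MR runs at -18.3°; with |MR| = 24.7, R = (-6.83, -0.947). Then |HR| = |R − H| = 6.90.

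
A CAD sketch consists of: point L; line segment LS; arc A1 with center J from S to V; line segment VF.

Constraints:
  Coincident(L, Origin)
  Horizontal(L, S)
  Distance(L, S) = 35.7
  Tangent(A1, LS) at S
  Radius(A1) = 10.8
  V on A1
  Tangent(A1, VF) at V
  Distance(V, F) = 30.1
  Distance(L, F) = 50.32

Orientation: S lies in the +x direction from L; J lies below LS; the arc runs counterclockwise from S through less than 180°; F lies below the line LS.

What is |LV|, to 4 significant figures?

27.64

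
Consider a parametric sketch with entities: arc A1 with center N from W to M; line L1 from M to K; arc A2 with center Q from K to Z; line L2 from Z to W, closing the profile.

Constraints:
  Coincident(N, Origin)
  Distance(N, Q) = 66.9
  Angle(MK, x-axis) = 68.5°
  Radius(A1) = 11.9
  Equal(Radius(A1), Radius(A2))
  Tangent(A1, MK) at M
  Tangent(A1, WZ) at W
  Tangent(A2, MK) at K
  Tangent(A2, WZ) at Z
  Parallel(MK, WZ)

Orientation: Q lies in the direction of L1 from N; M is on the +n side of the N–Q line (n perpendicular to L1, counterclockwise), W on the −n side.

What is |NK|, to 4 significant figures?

67.95

The slot axis is L1's direction at 68.5°, so u = (cos 68.5°, sin 68.5°) = (0.3665, 0.9304) and n = (−sin 68.5°, cos 68.5°) = (-0.9304, 0.3665). N is at the origin and Q lies 66.9 along u from N, so Q = 66.9·u = (24.52, 62.24). Tangency of A1 to both parallel lines with radius 11.9 puts M and W at N ± 11.9·n: M = (-11.07, 4.361), W = (11.07, -4.361). Equal radii place K and Z the same way about Q: K = Q + 11.9·n = (13.45, 66.61), Z = Q − 11.9·n = (35.59, 57.88). Then |NK| = |K − N| = 67.95.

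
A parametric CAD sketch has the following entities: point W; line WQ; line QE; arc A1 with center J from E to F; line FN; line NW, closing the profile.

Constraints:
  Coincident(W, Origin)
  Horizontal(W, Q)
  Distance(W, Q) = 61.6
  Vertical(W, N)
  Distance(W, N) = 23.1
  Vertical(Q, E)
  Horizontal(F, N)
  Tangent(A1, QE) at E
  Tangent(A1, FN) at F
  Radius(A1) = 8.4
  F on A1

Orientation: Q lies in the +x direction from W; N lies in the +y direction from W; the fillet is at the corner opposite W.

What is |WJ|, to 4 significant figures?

55.19

W is at the origin; W and Q share the same y with |WQ| = 61.6 and Q on the +x side, so Q = (61.60, 0.000). WN is vertical with |WN| = 23.1 and N on the +y side, so N = (0.000, 23.10). The virtual corner opposite W is at (61.60, 23.10). Tangency of A1 to QE means the radius JE is perpendicular to QE and since A1 is tangent to FN there, JF ⟂ FN, with radius 8.4, so the center J sits 8.4 in from both sides at J = (53.20, 14.70). Then |WJ| = |J − W| = 55.19.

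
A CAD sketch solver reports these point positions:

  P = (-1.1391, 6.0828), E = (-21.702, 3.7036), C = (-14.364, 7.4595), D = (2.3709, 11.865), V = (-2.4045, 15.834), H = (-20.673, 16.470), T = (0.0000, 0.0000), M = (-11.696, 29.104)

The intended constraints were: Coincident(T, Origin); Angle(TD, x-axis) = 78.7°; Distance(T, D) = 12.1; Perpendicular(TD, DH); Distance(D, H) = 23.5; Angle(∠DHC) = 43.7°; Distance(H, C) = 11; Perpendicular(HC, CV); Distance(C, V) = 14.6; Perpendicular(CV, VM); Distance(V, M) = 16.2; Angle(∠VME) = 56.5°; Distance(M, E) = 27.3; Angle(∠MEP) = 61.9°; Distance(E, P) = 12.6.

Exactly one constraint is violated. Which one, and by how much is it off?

Distance(E, P) = 12.6 — off by 8.10.

T = (0.00, 0.00) ✓; TD at 78.70° ✓; |TD| = 12.10 ✓; ∠(TD, DH) = 90.00° ✓; |DH| = 23.50 ✓; ∠DHC = 43.70° ✓; |HC| = 11.00 ✓; ∠(HC, CV) = 90.00° ✓; |CV| = 14.60 ✓; ∠(CV, VM) = 90.00° ✓; |VM| = 16.20 ✓; ∠VME = 56.50° ✓; |ME| = 27.30 ✓; ∠MEP = 61.90° ✓; |EP| = 20.70 ✗.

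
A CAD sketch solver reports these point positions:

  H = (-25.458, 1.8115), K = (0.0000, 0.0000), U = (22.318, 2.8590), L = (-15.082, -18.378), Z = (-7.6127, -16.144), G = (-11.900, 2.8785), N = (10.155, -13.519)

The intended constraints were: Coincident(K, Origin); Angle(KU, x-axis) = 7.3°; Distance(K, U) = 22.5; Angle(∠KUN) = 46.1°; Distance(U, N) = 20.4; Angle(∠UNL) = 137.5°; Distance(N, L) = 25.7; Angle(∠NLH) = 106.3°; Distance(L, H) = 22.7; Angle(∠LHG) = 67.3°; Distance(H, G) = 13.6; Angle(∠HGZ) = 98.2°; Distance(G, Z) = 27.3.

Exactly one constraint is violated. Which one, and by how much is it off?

Distance(G, Z) = 27.3 — off by 7.80.

K = (0.00, 0.00) ✓; KU at 7.300° ✓; |KU| = 22.50 ✓; ∠KUN = 46.10° ✓; |UN| = 20.40 ✓; ∠UNL = 137.5° ✓; |NL| = 25.70 ✓; ∠NLH = 106.3° ✓; |LH| = 22.70 ✓; ∠LHG = 67.30° ✓; |HG| = 13.60 ✓; ∠HGZ = 98.20° ✓; |GZ| = 19.50 ✗.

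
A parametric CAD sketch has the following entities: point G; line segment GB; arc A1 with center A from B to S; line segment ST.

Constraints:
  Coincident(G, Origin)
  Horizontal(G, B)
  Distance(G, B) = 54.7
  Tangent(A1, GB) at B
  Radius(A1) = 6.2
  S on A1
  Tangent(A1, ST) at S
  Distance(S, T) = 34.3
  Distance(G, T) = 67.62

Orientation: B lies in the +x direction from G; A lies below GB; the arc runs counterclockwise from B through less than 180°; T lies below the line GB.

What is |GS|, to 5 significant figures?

49.092

Checks: ∠(AB, BG) = 90.00° ✓; |AS| = 6.200 ✓; ∠(AS, ST) = 90.00° ✓; |ST| = 34.30 ✓; |GT| = 67.62 ✓.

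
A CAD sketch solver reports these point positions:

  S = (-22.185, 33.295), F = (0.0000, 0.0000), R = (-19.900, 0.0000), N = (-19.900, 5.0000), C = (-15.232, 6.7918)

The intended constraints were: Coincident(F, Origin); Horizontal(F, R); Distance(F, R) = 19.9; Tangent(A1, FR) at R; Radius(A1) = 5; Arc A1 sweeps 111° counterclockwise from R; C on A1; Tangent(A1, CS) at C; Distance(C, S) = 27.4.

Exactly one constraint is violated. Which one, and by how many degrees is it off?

Tangent(A1, CS) at C — off by 6.30°.

F = (0.00, 0.00) ✓; F.y = 0.00, R.y = 0.00 ✓; |FR| = 19.90 ✓; ∠(NR, RF) = 90.00° ✓; |NR| = 5.000 ✓; bearing(N→C) − bearing(N→R) = 111.0° ✓; |NC| = 5.000 ✓; ∠(NC, CS) = 96.30° ✗; |CS| = 27.40 ✓.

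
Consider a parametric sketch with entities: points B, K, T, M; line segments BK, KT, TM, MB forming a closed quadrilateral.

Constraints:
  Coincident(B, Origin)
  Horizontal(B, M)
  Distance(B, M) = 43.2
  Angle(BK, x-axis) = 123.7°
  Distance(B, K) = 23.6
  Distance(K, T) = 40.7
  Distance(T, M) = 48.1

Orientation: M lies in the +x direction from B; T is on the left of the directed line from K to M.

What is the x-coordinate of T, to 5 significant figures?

20.602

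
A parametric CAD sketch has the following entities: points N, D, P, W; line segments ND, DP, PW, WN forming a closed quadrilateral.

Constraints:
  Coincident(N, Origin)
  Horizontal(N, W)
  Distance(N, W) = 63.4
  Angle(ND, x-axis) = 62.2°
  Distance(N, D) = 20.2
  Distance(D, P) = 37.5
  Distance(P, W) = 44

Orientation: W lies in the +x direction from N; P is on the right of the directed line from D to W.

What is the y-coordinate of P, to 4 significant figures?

-17.14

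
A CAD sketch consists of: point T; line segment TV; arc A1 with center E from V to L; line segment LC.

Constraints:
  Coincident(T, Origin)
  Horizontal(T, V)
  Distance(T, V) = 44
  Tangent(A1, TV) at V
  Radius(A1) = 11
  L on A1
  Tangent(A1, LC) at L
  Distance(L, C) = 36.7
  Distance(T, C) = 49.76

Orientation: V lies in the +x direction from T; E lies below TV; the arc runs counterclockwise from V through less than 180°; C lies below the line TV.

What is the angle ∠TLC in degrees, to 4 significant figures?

88.84°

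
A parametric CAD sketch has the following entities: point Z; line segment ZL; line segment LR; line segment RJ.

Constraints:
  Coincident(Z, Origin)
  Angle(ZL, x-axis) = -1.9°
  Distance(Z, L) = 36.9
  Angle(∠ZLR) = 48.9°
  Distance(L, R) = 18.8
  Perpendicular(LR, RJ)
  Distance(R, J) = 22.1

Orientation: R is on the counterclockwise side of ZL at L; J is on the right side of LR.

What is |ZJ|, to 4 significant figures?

50.20

Z is at the origin; ZL runs at -1.9° with length 36.9, so L = 36.9·(cos -1.9°, sin -1.9°) = (36.88, -1.223). ∠ZLR = 48.9°, so LR runs at -1.9° + (180° − 48.9°) = 129.2° from the x-axis; with |LR| = 18.8, R = L + 18.8·(cos 129.2°, sin 129.2°) = (25.00, 13.35). LR ⟂ RJ; with |RJ| = 22.1 on the right of LR, J = R + 22.1·(0.7749, 0.6320) = (42.12, 27.31). Then |ZJ| = |J − Z| = 50.20.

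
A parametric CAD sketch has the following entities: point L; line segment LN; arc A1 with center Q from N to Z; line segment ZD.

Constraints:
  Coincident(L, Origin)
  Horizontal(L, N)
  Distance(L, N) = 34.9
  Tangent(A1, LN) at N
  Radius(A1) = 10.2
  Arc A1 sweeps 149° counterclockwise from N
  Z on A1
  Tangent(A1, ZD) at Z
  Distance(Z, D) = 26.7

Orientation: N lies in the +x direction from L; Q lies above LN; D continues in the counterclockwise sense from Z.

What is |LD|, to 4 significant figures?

36.97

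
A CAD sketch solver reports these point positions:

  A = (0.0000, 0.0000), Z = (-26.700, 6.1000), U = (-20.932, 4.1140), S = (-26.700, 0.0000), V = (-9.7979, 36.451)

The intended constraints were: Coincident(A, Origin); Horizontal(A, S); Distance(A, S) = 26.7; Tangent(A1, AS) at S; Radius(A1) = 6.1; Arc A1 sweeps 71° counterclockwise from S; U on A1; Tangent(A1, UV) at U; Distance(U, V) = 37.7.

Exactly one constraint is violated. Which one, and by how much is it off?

Distance(U, V) = 37.7 — off by 3.50.

A = (0.00, 0.00) ✓; A.y = 0.00, S.y = 0.00 ✓; |AS| = 26.70 ✓; ∠(ZS, SA) = 90.00° ✓; |ZS| = 6.100 ✓; bearing(Z→U) − bearing(Z→S) = 71.00° ✓; |ZU| = 6.100 ✓; ∠(ZU, UV) = 90.00° ✓; |UV| = 34.20 ✗.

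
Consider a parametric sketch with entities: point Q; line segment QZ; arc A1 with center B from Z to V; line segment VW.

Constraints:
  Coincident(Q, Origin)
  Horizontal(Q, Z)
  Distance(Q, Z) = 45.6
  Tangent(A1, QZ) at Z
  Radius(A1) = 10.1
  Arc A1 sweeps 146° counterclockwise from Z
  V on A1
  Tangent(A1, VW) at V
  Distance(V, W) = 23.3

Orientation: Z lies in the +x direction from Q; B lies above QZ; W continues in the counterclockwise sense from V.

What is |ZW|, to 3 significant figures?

34.3

On A1, Z sits at bearing -90° from B; a 146° counterclockwise sweep puts V at bearing 56°, so V = B + 10.1·(cos 56°, sin 56°) = (51.2, 18.5). The tangent condition forces BV to be normal to VW, so VW runs along (−sin 56°, cos 56°); with |VW| = 23.3, W = (31.9, 31.5). Then |ZW| = |W − Z| = 34.3.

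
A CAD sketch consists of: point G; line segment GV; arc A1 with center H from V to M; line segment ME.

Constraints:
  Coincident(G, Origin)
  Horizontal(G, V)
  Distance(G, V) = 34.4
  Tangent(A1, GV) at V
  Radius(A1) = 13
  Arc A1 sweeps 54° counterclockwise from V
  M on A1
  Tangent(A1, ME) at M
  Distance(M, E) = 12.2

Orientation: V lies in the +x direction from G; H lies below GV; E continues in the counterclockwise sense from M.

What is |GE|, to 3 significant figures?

22.6

G is at the origin; G and V share the same y with |GV| = 34.4 and V on the +x side, so V = (34.4, 0.00). A1 meets GV tangentially, so HV is at right angles to GV, so H = V + (0, -13) = (34.4, -13.0). On A1, V sits at bearing 90° from H; a 54° counterclockwise sweep puts M at bearing 144°, so M = H + 13.0·(cos 144°, sin 144°) = (23.9, -5.36). The tangent condition forces HM to be normal to ME, so ME runs along (−sin 144°, cos 144°); with |ME| = 12.2, E = (16.7, -15.2). Then |GE| = |E − G| = 22.6.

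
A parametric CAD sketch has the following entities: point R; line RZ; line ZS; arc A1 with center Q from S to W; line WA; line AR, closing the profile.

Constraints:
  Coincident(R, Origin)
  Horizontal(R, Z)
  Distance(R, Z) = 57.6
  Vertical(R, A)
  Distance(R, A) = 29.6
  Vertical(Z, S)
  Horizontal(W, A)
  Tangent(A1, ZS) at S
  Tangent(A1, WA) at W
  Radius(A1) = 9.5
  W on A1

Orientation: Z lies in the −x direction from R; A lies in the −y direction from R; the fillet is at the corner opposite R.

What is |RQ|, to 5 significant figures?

52.131

R is at the origin; RZ is horizontal with |RZ| = 57.6 and Z on the −x side, so Z = (-57.600, 0.0000). R and A share the same x with |RA| = 29.6 and A on the −y side, so A = (0.0000, -29.600). The virtual corner opposite R is at (-57.600, -29.600). Since A1 is tangent to ZS there, QS ⟂ ZS and tangency of A1 to WA means the radius QW is perpendicular to WA, with radius 9.5, so the center Q sits 9.5 in from both sides at Q = (-48.100, -20.100). Then |RQ| = |Q − R| = 52.131.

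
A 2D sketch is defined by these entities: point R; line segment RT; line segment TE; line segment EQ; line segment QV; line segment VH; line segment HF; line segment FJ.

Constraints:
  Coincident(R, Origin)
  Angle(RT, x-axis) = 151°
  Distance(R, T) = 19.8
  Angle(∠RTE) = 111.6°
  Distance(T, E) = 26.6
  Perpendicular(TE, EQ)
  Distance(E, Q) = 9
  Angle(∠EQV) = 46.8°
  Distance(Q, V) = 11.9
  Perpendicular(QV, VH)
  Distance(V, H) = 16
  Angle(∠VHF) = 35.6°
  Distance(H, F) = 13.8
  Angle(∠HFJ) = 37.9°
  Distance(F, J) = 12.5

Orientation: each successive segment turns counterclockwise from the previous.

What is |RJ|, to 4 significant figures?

38.46

R is at the origin; RT runs at 151.0° with length 19.8, so T = (-17.32, 9.599). ∠RTE = 111.6° gives TE at -140.6° from the x-axis; with |TE| = 26.6, E = (-37.87, -7.285). The perpendicularity gives EQ at right angles to TE, so EQ runs at -50.60°; with |EQ| = 9.0, Q = (-32.16, -14.24). ∠EQV = 46.8° gives QV at 82.60° from the x-axis; with |QV| = 11.9, V = (-30.63, -2.438). QV is perpendicular to VH, so VH runs at 172.6°; with |VH| = 16.0, H = (-46.49, -0.3776). ∠VHF = 35.6° gives HF at -43.00° from the x-axis; with |HF| = 13.8, F = (-36.40, -9.789). ∠HFJ = 37.9° gives FJ at 99.10° from the x-axis; with |FJ| = 12.5, J = (-38.38, 2.554). Then |RJ| = |J − R| = 38.46.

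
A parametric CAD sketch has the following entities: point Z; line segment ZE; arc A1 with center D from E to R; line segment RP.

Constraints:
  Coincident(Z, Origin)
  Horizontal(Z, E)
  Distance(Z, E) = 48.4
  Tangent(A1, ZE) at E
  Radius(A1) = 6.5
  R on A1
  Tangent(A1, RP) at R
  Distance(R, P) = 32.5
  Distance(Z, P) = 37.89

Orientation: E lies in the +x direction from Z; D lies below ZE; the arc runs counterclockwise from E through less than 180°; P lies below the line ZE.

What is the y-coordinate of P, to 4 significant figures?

-29.15

Checks: |DE| = 6.500 ✓; |DR| = 6.500 ✓; ∠(DR, RP) = 90.00° ✓; |RP| = 32.50 ✓; |ZP| = 37.89 ✓.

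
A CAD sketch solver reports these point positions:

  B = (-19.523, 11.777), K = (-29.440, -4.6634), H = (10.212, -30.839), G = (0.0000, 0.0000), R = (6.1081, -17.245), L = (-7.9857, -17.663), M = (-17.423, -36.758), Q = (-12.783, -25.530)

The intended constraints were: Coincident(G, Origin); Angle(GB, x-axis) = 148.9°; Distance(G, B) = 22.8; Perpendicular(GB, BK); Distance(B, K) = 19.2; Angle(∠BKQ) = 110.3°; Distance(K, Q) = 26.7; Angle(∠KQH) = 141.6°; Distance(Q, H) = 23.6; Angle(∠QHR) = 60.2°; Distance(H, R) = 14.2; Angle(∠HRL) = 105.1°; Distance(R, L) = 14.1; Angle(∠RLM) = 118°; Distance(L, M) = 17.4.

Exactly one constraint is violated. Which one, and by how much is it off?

Distance(L, M) = 17.4 — off by 3.90.

G = (0.00, 0.00) ✓; GB at 148.9° ✓; |GB| = 22.80 ✓; ∠(GB, BK) = 90.00° ✓; |BK| = 19.20 ✓; ∠BKQ = 110.3° ✓; |KQ| = 26.70 ✓; ∠KQH = 141.6° ✓; |QH| = 23.60 ✓; ∠QHR = 60.20° ✓; |HR| = 14.20 ✓; ∠HRL = 105.1° ✓; |RL| = 14.10 ✓; ∠RLM = 118.0° ✓; |LM| = 21.30 ✗.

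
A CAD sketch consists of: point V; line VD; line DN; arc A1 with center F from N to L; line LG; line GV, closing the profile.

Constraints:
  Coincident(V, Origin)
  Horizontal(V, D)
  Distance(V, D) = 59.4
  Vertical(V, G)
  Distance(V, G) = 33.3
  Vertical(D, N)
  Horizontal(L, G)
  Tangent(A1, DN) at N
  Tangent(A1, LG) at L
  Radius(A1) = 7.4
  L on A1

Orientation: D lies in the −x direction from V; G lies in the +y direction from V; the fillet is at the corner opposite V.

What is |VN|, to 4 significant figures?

64.80

V is at the origin; V and D share the same y with |VD| = 59.4 and D on the −x side, so D = (-59.40, 0.000). VG is vertical with |VG| = 33.3 and G on the +y side, so G = (0.000, 33.30). The virtual corner opposite V is at (-59.40, 33.30). Since A1 is tangent to DN there, FN ⟂ DN and A1 meets LG tangentially, so FL is at right angles to LG, with radius 7.4, so the center F sits 7.4 in from both sides at F = (-52.00, 25.90). That places the tangent points at N = (-59.40, 25.90) on DN and L = (-52.00, 33.30) on LG. Then |VN| = |N − V| = 64.80.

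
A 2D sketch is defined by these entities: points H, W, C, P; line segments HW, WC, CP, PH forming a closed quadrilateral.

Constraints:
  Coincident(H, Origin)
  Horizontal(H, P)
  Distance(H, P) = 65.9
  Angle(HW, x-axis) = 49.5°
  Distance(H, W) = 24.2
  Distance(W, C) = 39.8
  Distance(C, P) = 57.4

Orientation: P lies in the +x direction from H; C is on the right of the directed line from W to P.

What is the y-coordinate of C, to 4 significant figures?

-21.28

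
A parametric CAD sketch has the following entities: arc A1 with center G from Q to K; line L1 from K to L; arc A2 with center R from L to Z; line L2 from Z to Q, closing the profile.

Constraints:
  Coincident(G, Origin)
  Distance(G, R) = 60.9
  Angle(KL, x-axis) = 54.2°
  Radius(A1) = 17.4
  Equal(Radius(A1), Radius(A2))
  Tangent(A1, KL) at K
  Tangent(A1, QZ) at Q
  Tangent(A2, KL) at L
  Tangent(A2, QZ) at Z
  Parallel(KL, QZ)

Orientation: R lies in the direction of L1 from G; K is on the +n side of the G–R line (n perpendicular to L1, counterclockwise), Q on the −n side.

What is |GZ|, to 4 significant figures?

63.34

Tangency of A1 to both parallel lines with radius 17.4 puts K and Q at G ± 17.4·n: K = (-14.11, 10.18), Q = (14.11, -10.18). Equal radii place L and Z the same way about R: L = R + 17.4·n = (21.51, 59.57), Z = R − 17.4·n = (49.74, 39.22). Then |GZ| = |Z − G| = 63.34.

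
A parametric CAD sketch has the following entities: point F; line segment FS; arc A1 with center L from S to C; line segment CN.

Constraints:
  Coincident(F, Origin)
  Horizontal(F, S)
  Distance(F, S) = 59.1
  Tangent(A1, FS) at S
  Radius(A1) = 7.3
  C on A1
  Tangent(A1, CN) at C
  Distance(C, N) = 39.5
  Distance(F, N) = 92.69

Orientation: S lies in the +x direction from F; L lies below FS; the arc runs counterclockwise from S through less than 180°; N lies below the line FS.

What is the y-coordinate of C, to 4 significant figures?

-12.83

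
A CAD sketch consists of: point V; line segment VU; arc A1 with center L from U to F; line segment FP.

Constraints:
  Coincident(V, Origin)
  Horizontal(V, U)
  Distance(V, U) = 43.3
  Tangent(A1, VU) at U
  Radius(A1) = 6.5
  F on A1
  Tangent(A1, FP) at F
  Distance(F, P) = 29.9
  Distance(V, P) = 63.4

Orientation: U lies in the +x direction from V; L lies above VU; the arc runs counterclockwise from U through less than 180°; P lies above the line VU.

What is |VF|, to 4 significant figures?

50.13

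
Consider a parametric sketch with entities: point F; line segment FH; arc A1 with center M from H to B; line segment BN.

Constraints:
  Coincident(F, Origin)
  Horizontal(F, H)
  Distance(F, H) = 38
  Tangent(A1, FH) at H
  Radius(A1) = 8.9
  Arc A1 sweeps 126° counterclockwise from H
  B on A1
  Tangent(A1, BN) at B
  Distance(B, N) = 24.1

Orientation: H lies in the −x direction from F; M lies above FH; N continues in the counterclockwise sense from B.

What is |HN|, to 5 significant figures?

34.342

F is at the origin; FH is horizontal with |FH| = 38.0 and H on the −x side, so H = (-38.000, 0.0000). Tangency of A1 to FH means the radius MH is perpendicular to FH, so M = H + (0, 8.9) = (-38.000, 8.9000). On A1, H sits at bearing -90° from M; a 126° counterclockwise sweep puts B at bearing 36°, so B = M + 8.9·(cos 36°, sin 36°) = (-30.800, 14.131). A1 meets BN tangentially, so MB is at right angles to BN, so BN runs along (−sin 36°, cos 36°); with |BN| = 24.1, N = (-44.965, 33.629). Then |HN| = |N − H| = 34.342.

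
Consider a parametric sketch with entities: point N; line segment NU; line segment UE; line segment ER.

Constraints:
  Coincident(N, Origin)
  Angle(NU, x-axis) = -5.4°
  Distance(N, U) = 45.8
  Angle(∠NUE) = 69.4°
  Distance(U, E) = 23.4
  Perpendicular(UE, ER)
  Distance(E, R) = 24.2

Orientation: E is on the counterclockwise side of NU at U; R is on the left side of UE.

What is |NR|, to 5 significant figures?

20.043

N is at the origin; NU runs at -5.4° with length 45.8, so U = 45.8·(cos -5.4°, sin -5.4°) = (45.597, -4.3102). ∠NUE = 69.4°, so UE runs at -5.4° + (180° − 69.4°) = 105.20° from the x-axis; with |UE| = 23.4, E = U + 23.4·(cos 105.20°, sin 105.20°) = (39.462, 18.271). The perpendicularity gives ER at right angles to UE; with |ER| = 24.2 on the left of UE, R = E + 24.2·(-0.96502, -0.26219) = (16.108, 11.926). Then |NR| = |R − N| = 20.043.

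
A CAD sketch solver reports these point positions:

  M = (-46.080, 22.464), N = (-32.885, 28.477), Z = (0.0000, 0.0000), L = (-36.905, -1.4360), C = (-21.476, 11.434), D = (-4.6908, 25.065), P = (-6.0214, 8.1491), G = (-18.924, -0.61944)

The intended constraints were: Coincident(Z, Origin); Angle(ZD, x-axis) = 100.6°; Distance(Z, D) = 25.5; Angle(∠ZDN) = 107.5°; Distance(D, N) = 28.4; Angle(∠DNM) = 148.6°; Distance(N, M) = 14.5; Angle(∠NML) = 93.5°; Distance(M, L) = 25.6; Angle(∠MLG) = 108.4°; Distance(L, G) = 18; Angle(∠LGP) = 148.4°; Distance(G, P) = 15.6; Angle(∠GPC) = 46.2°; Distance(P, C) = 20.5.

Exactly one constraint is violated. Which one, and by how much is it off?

Distance(P, C) = 20.5 — off by 4.70.

Z = (0.00, 0.00) ✓; ZD at 100.6° ✓; |ZD| = 25.50 ✓; ∠ZDN = 107.5° ✓; |DN| = 28.40 ✓; ∠DNM = 148.6° ✓; |NM| = 14.50 ✓; ∠NML = 93.50° ✓; |ML| = 25.60 ✓; ∠MLG = 108.4° ✓; |LG| = 18.00 ✓; ∠LGP = 148.4° ✓; |GP| = 15.60 ✓; ∠GPC = 46.20° ✓; |PC| = 15.80 ✗.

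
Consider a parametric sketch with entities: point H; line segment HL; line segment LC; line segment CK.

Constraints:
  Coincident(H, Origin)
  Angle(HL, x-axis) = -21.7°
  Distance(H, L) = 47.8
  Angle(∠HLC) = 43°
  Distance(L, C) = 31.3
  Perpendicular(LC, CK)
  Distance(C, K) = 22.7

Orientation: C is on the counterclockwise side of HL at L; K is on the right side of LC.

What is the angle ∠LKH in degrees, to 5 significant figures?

57.834°

H is at the origin; HL runs at -21.7° with length 47.8, so L = 47.8·(cos -21.7°, sin -21.7°) = (44.413, -17.674). ∠HLC = 43.0°, so LC runs at -21.7° + (180° − 43.0°) = 115.30° from the x-axis; with |LC| = 31.3, C = L + 31.3·(cos 115.30°, sin 115.30°) = (31.036, 10.624). LC ⟂ CK; with |CK| = 22.7 on the right of LC, K = C + 22.7·(0.90408, 0.42736) = (51.559, 20.325). Then cos ∠LKH = KL·KH / (|KL||KH|), giving 57.834°.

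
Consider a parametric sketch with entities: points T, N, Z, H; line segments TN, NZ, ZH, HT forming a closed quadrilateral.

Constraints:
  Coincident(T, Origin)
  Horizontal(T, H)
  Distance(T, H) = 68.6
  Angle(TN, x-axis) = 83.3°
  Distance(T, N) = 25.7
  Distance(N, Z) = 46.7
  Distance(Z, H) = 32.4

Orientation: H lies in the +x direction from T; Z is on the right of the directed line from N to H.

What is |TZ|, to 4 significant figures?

37.47

T is at the origin; TH is horizontal with |TH| = 68.6 and H in +x, so H = (68.6, 0). TN runs at 83.3° with |TN| = 25.7, so N = (2.998, 25.52). Z is determined by |NZ| = 46.7 and |ZH| = 32.4 together: it lies at the intersection of circle(N, 46.7) and circle(H, 32.4). With |NH| = 70.39, the foot of the radical line on NH is 43.23 from N and the perpendicular offset is √(46.7² − 43.23²) = 17.66. Taking the right-of-NH solution: Z = (36.88, -6.613).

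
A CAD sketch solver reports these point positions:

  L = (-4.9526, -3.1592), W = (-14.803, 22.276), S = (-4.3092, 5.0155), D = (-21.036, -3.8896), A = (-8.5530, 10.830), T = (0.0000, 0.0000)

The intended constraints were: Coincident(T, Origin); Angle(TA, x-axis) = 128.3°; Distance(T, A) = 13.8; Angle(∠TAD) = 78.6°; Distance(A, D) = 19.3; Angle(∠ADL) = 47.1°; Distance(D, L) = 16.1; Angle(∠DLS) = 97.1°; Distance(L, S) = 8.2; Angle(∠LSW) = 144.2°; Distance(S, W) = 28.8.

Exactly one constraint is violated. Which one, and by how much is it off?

Distance(S, W) = 28.8 — off by 8.60.

T = (0.00, 0.00) ✓; TA at 128.3° ✓; |TA| = 13.80 ✓; ∠TAD = 78.60° ✓; |AD| = 19.30 ✓; ∠ADL = 47.10° ✓; |DL| = 16.10 ✓; ∠DLS = 97.10° ✓; |LS| = 8.200 ✓; ∠LSW = 144.2° ✓; |SW| = 20.20 ✗.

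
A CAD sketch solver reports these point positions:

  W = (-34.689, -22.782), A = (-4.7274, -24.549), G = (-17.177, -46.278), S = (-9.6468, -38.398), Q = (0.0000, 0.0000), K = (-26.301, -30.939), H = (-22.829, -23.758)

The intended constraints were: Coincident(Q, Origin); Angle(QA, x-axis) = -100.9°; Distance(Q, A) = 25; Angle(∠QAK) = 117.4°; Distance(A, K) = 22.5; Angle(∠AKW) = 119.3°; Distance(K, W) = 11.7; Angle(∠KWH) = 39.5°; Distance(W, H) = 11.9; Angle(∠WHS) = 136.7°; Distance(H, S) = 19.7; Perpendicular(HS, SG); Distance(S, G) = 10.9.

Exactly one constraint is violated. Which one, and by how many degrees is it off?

Perpendicular(HS, SG) — off by 4.30°.

Q = (0.00, 0.00) ✓; QA at -100.9° ✓; |QA| = 25.00 ✓; ∠QAK = 117.4° ✓; |AK| = 22.50 ✓; ∠AKW = 119.3° ✓; |KW| = 11.70 ✓; ∠KWH = 39.50° ✓; |WH| = 11.90 ✓; ∠WHS = 136.7° ✓; |HS| = 19.70 ✓; ∠(HS, SG) = 85.70° ✗; |SG| = 10.90 ✓.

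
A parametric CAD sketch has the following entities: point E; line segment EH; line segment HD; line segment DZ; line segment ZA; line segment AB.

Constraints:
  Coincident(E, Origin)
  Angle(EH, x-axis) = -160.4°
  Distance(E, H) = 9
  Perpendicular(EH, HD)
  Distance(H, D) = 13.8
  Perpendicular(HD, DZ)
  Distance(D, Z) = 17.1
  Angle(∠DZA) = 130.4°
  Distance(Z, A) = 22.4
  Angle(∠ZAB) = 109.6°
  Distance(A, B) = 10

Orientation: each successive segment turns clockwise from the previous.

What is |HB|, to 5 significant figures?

29.164

∠DZA = 130.4° gives ZA at -30.000° from the x-axis; with |ZA| = 22.4, A = (22.400, 4.5176). ∠ZAB = 109.6° gives AB at -100.40° from the x-axis; with |AB| = 10.0, B = (20.595, -5.3182). Then |HB| = |B − H| = 29.164.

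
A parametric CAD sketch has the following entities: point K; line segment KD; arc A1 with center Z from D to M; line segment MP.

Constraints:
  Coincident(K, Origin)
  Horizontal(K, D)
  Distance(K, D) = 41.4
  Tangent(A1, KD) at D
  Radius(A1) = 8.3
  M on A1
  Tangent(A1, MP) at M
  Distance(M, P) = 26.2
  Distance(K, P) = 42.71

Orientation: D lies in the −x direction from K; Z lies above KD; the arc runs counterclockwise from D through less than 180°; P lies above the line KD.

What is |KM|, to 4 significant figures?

33.92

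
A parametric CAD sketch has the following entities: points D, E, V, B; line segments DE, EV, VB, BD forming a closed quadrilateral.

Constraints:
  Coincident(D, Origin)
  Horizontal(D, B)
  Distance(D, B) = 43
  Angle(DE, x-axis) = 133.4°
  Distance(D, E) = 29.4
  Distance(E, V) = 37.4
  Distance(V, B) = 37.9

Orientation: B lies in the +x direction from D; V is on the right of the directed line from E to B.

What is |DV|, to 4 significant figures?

8.000

Checks: |EV| = 37.40 ✓; |VB| = 37.90 ✓.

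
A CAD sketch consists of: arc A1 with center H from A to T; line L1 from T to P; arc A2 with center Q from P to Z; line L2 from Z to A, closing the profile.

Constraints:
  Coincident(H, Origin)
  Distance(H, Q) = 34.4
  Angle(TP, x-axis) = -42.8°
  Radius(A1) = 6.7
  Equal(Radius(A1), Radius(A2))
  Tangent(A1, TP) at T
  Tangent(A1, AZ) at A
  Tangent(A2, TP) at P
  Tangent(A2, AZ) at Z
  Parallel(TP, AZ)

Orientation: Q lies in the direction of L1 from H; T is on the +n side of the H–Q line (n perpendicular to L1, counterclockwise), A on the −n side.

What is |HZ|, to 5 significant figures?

35.046

The slot axis is L1's direction at -42.8°, so u = (cos -42.8°, sin -42.8°) = (0.73373, -0.67944) and n = (−sin -42.8°, cos -42.8°) = (0.67944, 0.73373). H is at the origin and Q lies 34.4 along u from H, so Q = 34.4·u = (25.240, -23.373). Tangency of A1 to both parallel lines with radius 6.7 puts T and A at H ± 6.7·n: T = (4.5523, 4.9160), A = (-4.5523, -4.9160). Equal radii place P and Z the same way about Q: P = Q + 6.7·n = (29.793, -18.457), Z = Q − 6.7·n = (20.688, -28.289). Then |HZ| = |Z − H| = 35.046.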